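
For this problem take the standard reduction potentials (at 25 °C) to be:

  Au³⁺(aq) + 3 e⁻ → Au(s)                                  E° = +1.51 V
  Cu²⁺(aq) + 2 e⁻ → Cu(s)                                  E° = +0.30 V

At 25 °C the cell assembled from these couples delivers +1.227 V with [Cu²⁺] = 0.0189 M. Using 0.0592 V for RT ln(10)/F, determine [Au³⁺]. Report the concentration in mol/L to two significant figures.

0.019 M

Au³⁺/Au is the cathode, Cu²⁺/Cu the anode: E°cell = +1.21 V, n = 6.
Overall reaction: 2 Au³⁺(aq) + 3 Cu(s) → 2 Au(s) + 3 Cu²⁺(aq); Q = [Cu²⁺]^3/[Au³⁺]^2.
From E = E° − (0.0592/n) log Q: log Q = (E° − E)·n/0.0592 = (+1.21 − (+1.227))·6/0.0592 = -1.7230.
So 2·log[Au³⁺] = 3·log(0.0189) − log Q = -5.1706 − (-1.7230) = -3.4476; log[Au³⁺] = -3.4476 / 2 = -1.7238; [Au³⁺] = 10^(-1.7238) ≈ 0.019 M.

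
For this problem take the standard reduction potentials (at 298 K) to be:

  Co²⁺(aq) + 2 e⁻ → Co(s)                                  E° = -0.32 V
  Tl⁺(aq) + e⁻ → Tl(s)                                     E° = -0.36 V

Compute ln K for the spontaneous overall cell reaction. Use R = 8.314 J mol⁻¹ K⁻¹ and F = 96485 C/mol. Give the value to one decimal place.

3.1

Cathode: Co²⁺/Co; anode: Tl⁺/Tl. E°cell = (-0.32) − (-0.36) = +0.04 V, with n = 2.
ΔG° = −nFE° = −RT ln K, so ln K = nFE°/(RT) = (2)(96485)(+0.04) / ((8.314)(298)) = 3.115.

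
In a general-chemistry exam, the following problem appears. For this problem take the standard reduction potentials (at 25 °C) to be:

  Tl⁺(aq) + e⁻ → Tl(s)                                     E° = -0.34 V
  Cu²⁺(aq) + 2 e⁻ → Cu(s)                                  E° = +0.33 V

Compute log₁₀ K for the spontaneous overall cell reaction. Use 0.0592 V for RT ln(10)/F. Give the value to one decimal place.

Cathode: Cu²⁺/Cu; anode: Tl⁺/Tl. E°cell = +0.67 V, n = 2.
log K = nE°cell / 0.0592 = (2)(+0.67) / 0.0592 = 22.6.

22.6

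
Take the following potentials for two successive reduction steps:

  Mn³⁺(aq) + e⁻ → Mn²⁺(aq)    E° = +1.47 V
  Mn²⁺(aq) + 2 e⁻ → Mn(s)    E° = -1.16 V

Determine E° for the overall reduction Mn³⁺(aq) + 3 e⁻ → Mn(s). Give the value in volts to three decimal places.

Standard free energies of sequential steps add: ΔG°₃ = ΔG°₁ + ΔG°₂, so n₃E°₃ = n₁E°₁ + n₂E°₂.
E°₃ = (1×+1.47 + 2×-1.16) / 3 = (-0.850) / 3 = -0.283 V.
E° values themselves are not directly additive — weighting by electron count is essential.

-0.283 V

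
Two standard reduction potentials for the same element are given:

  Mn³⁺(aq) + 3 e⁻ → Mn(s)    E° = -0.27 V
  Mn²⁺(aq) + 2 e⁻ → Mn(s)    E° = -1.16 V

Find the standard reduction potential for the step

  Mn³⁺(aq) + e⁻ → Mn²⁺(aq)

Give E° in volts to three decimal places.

+1.510 V

Sequential free energies add, so n₃E°₃ = n₁E°₁ + n₂E°₂.
With n₃ = 3, and the known step contributing 2×(-1.16) V, the unknown satisfies 1·E° = 3×(-0.27) − 2×(-1.16) = +1.510.
E° = +1.510 / 1 = +1.510 V.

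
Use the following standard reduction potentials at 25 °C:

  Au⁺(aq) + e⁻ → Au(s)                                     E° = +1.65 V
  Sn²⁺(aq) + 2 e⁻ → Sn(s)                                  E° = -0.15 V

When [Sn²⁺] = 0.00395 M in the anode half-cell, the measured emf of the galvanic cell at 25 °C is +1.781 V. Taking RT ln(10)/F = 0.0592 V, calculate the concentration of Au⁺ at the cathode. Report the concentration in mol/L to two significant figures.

0.030 M

Au⁺/Au is the cathode, Sn²⁺/Sn the anode: E°cell = +1.80 V, n = 2.
Overall reaction: 2 Au⁺(aq) + Sn(s) → 2 Au(s) + Sn²⁺(aq); Q = [Sn²⁺]^1/[Au⁺]^2.
From E = E° − (0.0592/n) log Q: log Q = (E° − E)·n/0.0592 = (+1.80 − (+1.781))·2/0.0592 = 0.6419.
So 2·log[Au⁺] = 1·log(0.00395) − log Q = -2.4034 − (0.6419) = -3.0453; log[Au⁺] = -3.0453 / 2 = -1.5227; [Au⁺] = 10^(-1.5227) ≈ 0.030 M.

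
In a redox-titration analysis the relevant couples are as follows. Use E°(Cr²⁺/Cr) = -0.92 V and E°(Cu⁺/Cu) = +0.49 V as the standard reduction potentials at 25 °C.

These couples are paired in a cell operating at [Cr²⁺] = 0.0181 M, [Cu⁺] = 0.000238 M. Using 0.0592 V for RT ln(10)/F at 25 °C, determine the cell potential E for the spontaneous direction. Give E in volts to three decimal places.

Cu⁺/Cu is the cathode (higher E°), Cr²⁺/Cr the anode: E°cell = +0.49 − (-0.92) = +1.41 V, n = 2.
Overall: 2 Cu⁺(aq) + Cr(s) → 2 Cu(s) + Cr²⁺(aq)
Q = [Cr²⁺] / ([Cu⁺]^2); log Q = 5.505.
E = E° − (0.0592/n) log Q = +1.41 − (0.0592/2)(5.505) = +1.247 V.

+1.247 V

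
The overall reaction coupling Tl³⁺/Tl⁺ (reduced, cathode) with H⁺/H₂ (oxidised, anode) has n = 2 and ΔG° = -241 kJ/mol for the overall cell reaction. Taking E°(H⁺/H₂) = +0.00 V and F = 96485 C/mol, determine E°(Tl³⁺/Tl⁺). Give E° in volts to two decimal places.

E°cell = −ΔG°/(nF) = −(-241×10³)/((2)(96485)) = +1.249 V.
Since Tl³⁺/Tl⁺ is the cathode and H⁺/H₂ the anode, E°cell = E°(Tl³⁺/Tl⁺) − E°(H⁺/H₂).
So E°(Tl³⁺/Tl⁺) = E°cell + E°(H⁺/H₂) = +1.249 + (+0.00) = +1.25 V.

+1.25 V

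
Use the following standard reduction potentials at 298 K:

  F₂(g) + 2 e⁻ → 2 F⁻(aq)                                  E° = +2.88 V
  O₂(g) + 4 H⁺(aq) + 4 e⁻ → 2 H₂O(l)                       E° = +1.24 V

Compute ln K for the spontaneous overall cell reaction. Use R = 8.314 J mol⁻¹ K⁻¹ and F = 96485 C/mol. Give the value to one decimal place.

255.5

Cathode: F₂/F⁻; anode: O₂/H₂O. E°cell = (+2.88) − (+1.24) = +1.64 V, with n = 4.
ΔG° = −nFE° = −RT ln K, so ln K = nFE°/(RT) = (4)(96485)(+1.64) / ((8.314)(298)) = 255.468.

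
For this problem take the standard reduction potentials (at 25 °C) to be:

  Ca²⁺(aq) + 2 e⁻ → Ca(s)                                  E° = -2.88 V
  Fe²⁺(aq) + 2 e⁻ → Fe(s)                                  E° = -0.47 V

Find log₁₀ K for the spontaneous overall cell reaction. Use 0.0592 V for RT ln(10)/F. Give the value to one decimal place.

81.4

Cathode: Fe²⁺/Fe; anode: Ca²⁺/Ca. E°cell = +2.41 V, n = 2.
log K = nE°cell / 0.0592 = (2)(+2.41) / 0.0592 = 81.4.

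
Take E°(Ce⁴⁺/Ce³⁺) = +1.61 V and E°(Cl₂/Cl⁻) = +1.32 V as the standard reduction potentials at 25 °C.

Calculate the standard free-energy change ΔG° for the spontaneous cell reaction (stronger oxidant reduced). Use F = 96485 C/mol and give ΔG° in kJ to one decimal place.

-56.0 kJ

Ce⁴⁺/Ce³⁺ (E° = +1.61 V) is the cathode; Cl₂/Cl⁻ (E° = +1.32 V) is the anode, so E°cell = +0.29 V.
Balancing electrons gives n = 2 (lcm of 1 and 2).
ΔG° = −nFE° = −(2)(96485)(+0.29) = -55,961 J = -56.0 kJ.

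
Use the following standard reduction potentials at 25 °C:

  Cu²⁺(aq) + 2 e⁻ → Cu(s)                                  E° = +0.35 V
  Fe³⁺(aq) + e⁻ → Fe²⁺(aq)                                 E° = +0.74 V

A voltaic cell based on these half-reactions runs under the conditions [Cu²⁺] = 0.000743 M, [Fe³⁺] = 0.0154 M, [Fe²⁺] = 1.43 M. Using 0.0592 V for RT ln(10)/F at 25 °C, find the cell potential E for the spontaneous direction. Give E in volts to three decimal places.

Fe³⁺/Fe²⁺ is the cathode (higher E°), Cu²⁺/Cu the anode: E°cell = +0.74 − (+0.35) = +0.39 V, n = 2.
Overall: 2 Fe³⁺(aq) + Cu(s) → 2 Fe²⁺(aq) + Cu²⁺(aq)
Q = [Fe²⁺]^2·[Cu²⁺] / ([Fe³⁺]^2); log Q = 0.807.
E = E° − (0.0592/n) log Q = +0.39 − (0.0592/2)(0.807) = +0.366 V.

+0.366 V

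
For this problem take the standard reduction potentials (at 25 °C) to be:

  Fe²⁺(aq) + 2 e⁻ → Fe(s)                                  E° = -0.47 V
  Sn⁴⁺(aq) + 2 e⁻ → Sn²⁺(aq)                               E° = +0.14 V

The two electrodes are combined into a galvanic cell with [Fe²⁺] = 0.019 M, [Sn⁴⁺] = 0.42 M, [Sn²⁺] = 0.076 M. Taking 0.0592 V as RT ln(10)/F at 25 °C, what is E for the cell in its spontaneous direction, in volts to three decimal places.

Sn⁴⁺/Sn²⁺ is the cathode (higher E°), Fe²⁺/Fe the anode: E°cell = +0.14 − (-0.47) = +0.61 V, n = 2.
Overall: Sn⁴⁺(aq) + Fe(s) → Sn²⁺(aq) + Fe²⁺(aq)
Q = [Sn²⁺]·[Fe²⁺] / ([Sn⁴⁺]); log Q = -2.464.
E = E° − (0.0592/n) log Q = +0.61 − (0.0592/2)(-2.464) = +0.683 V.

+0.683 V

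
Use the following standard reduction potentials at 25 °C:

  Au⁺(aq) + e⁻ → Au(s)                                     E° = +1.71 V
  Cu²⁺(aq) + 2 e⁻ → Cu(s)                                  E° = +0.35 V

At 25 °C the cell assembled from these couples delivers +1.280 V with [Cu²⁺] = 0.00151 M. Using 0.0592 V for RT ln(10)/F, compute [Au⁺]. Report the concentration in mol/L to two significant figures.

0.0017 M

Au⁺/Au is the cathode, Cu²⁺/Cu the anode: E°cell = +1.36 V, n = 2.
Overall reaction: 2 Au⁺(aq) + Cu(s) → 2 Au(s) + Cu²⁺(aq); Q = [Cu²⁺]^1/[Au⁺]^2.
From E = E° − (0.0592/n) log Q: log Q = (E° − E)·n/0.0592 = (+1.36 − (+1.280))·2/0.0592 = 2.7027.
So 2·log[Au⁺] = 1·log(0.00151) − log Q = -2.8210 − (2.7027) = -5.5237; log[Au⁺] = -5.5237 / 2 = -2.7618; [Au⁺] = 10^(-2.7618) ≈ 0.0017 M.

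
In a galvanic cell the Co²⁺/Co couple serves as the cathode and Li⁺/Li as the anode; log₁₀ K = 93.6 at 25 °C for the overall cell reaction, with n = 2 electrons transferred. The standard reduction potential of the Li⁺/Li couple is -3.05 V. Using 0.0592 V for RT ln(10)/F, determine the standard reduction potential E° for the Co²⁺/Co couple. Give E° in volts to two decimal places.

-0.28 V

E°cell = (0.0592/n)·log K = (0.0592/2)(93.6) = +2.771 V.
Since Co²⁺/Co is the cathode and Li⁺/Li the anode, E°cell = E°(Co²⁺/Co) − E°(Li⁺/Li).
So E°(Co²⁺/Co) = E°cell + E°(Li⁺/Li) = +2.771 + (-3.05) = -0.28 V.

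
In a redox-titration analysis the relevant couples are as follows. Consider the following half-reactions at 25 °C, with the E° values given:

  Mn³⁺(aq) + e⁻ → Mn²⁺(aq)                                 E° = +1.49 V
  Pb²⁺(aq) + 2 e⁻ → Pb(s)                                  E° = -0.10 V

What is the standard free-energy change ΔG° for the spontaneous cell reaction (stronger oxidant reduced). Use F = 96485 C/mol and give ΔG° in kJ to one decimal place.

Mn³⁺/Mn²⁺ (E° = +1.49 V) is the cathode; Pb²⁺/Pb (E° = -0.10 V) is the anode, so E°cell = +1.59 V.
Balancing electrons gives n = 2 (lcm of 1 and 2).
ΔG° = −nFE° = −(2)(96485)(+1.59) = -306,822 J = -306.8 kJ.

-306.8 kJ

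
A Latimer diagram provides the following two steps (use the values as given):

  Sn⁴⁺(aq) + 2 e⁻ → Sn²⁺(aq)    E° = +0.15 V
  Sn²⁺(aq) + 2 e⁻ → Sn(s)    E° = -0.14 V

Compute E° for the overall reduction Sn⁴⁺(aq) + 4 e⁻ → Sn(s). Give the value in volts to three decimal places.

Since ΔG° = −nFE° is additive over sequential reductions, n₃E°₃ = n₁E°₁ + n₂E°₂.
E°₃ = (2×+0.15 + 2×-0.14) / 4 = (+0.020) / 4 = +0.005 V.

+0.005 V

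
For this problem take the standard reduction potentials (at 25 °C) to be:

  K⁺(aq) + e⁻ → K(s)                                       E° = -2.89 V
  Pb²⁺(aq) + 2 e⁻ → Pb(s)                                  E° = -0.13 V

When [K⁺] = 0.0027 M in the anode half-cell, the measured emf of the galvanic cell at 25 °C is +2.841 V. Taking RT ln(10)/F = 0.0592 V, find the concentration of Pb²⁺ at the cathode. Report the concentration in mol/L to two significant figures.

0.0040 M

Pb²⁺/Pb is the cathode, K⁺/K the anode: E°cell = +2.76 V, n = 2.
Overall reaction: Pb²⁺(aq) + 2 K(s) → Pb(s) + 2 K⁺(aq); Q = [K⁺]^2/[Pb²⁺]^1.
From E = E° − (0.0592/n) log Q: log Q = (E° − E)·n/0.0592 = (+2.76 − (+2.841))·2/0.0592 = -2.7365.
So 1·log[Pb²⁺] = 2·log(0.0027) − log Q = -5.1373 − (-2.7365) = -2.4008; [Pb²⁺] = 10^(-2.4008) ≈ 0.0040 M.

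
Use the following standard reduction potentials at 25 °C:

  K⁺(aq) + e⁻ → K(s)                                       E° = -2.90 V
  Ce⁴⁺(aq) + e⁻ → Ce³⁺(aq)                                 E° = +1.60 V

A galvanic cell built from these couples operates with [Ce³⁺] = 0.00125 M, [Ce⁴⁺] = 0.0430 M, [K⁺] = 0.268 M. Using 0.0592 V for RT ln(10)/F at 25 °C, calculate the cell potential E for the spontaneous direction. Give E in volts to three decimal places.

Ce⁴⁺/Ce³⁺ is the cathode (higher E°), K⁺/K the anode: E°cell = +1.60 − (-2.90) = +4.50 V, n = 1.
Overall: Ce⁴⁺(aq) + K(s) → Ce³⁺(aq) + K⁺(aq)
Q = [Ce³⁺]·[K⁺] / ([Ce⁴⁺]); log Q = -2.108.
E = E° − (0.0592/n) log Q = +4.50 − (0.0592/1)(-2.108) = +4.625 V.

+4.625 V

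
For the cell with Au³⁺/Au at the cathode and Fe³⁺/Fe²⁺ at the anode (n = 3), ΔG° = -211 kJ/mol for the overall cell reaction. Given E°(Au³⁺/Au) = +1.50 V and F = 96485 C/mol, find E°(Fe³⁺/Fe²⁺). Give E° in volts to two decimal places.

E°cell = −ΔG°/(nF) = −(-211×10³)/((3)(96485)) = +0.729 V.
Since Au³⁺/Au is the cathode and Fe³⁺/Fe²⁺ the anode, E°cell = E°(Au³⁺/Au) − E°(Fe³⁺/Fe²⁺).
So E°(Fe³⁺/Fe²⁺) = E°(Au³⁺/Au) − E°cell = (+1.50) − (+0.729) = +0.77 V.

+0.77 V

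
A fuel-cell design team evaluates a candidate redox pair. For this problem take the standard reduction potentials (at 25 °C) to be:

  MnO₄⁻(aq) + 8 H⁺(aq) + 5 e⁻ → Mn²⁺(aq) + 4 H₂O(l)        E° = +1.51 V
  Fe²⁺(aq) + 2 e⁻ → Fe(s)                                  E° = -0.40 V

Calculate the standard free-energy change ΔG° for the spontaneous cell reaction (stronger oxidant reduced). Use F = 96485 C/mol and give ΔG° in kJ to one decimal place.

MnO₄⁻/Mn²⁺ (E° = +1.51 V) is the cathode; Fe²⁺/Fe (E° = -0.40 V) is the anode, so E°cell = +1.91 V.
Balancing electrons gives n = 10 (lcm of 5 and 2).
ΔG° = −nFE° = −(10)(96485)(+1.91) = -1,842,864 J = -1842.9 kJ.

-1842.9 kJ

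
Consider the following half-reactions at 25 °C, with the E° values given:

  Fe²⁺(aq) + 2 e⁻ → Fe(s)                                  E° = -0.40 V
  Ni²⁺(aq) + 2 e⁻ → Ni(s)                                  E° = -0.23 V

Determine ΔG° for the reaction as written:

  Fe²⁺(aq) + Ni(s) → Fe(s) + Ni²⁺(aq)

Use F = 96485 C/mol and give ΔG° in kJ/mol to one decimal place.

As written, Fe²⁺/Fe is reduced (cathode) and Ni²⁺/Ni is oxidised (anode), so E°cell = (-0.40) − (-0.23) = -0.17 V.
Balancing electrons gives n = 2.
ΔG° = −nFE° = −(2)(96485)(-0.17) = 32,805 J = +32.8 kJ/mol.

+32.8 kJ/mol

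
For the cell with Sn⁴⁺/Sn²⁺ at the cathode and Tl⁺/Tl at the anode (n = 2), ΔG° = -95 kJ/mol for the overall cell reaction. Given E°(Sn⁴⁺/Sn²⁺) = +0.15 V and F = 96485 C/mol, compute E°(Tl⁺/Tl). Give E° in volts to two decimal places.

-0.34 V

E°cell = −ΔG°/(nF) = −(-95×10³)/((2)(96485)) = +0.492 V.
Since Sn⁴⁺/Sn²⁺ is the cathode and Tl⁺/Tl the anode, E°cell = E°(Sn⁴⁺/Sn²⁺) − E°(Tl⁺/Tl).
So E°(Tl⁺/Tl) = E°(Sn⁴⁺/Sn²⁺) − E°cell = (+0.15) − (+0.492) = -0.34 V.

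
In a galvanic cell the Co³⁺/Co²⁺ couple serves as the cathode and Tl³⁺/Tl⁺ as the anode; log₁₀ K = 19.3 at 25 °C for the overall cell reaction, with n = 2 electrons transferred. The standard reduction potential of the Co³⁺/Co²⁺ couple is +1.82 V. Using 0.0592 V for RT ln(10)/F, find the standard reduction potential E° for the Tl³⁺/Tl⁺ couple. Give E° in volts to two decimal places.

E°cell = (0.0592/n)·log K = (0.0592/2)(19.3) = +0.571 V.
Since Co³⁺/Co²⁺ is the cathode and Tl³⁺/Tl⁺ the anode, E°cell = E°(Co³⁺/Co²⁺) − E°(Tl³⁺/Tl⁺).
So E°(Tl³⁺/Tl⁺) = E°(Co³⁺/Co²⁺) − E°cell = (+1.82) − (+0.571) = +1.25 V.

+1.25 V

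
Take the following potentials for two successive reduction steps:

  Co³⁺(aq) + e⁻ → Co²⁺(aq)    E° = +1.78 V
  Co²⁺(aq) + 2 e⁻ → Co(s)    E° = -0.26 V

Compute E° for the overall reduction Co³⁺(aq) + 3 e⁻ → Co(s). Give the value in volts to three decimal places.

Standard free energies of sequential steps add: ΔG°₃ = ΔG°₁ + ΔG°₂, so n₃E°₃ = n₁E°₁ + n₂E°₂.
E°₃ = (1×+1.78 + 2×-0.26) / 3 = (+1.260) / 3 = +0.420 V.

+0.420 V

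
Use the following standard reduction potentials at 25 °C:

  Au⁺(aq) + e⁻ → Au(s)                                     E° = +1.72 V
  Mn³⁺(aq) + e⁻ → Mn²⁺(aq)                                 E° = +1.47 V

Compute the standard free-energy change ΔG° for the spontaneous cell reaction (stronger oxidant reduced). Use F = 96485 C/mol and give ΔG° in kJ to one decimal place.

Au⁺/Au (E° = +1.72 V) is the cathode; Mn³⁺/Mn²⁺ (E° = +1.47 V) is the anode, so E°cell = +0.25 V.
Balancing electrons gives n = 1 (lcm of 1 and 1).
ΔG° = −nFE° = −(1)(96485)(+0.25) = -24,121 J = -24.1 kJ.

-24.1 kJ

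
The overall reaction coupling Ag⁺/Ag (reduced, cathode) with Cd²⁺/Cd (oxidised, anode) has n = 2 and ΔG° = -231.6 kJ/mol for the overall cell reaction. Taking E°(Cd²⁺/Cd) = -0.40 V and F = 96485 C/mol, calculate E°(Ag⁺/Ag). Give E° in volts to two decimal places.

E°cell = −ΔG°/(nF) = −(-231.6×10³)/((2)(96485)) = +1.200 V.
Since Ag⁺/Ag is the cathode and Cd²⁺/Cd the anode, E°cell = E°(Ag⁺/Ag) − E°(Cd²⁺/Cd).
So E°(Ag⁺/Ag) = E°cell + E°(Cd²⁺/Cd) = +1.200 + (-0.40) = +0.80 V.

+0.80 V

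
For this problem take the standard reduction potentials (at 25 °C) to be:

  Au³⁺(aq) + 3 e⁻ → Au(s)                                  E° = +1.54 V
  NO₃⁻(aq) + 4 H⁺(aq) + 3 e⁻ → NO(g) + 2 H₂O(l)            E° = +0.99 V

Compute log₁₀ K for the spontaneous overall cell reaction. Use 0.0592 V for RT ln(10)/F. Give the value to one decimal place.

27.9

Cathode: Au³⁺/Au; anode: NO₃⁻/NO. E°cell = +0.55 V, n = 3.
log K = nE°cell / 0.0592 = (3)(+0.55) / 0.0592 = 27.9.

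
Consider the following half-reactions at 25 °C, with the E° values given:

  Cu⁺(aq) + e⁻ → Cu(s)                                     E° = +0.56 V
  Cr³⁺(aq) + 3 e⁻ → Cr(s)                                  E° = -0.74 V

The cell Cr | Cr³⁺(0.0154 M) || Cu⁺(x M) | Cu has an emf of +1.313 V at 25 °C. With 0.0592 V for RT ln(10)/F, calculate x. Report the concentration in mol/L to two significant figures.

0.41 M

Cu⁺/Cu is the cathode, Cr³⁺/Cr the anode: E°cell = +1.30 V, n = 3.
Overall reaction: 3 Cu⁺(aq) + Cr(s) → 3 Cu(s) + Cr³⁺(aq); Q = [Cr³⁺]^1/[Cu⁺]^3.
From E = E° − (0.0592/n) log Q: log Q = (E° − E)·n/0.0592 = (+1.30 − (+1.313))·3/0.0592 = -0.6588.
So 3·log[Cu⁺] = 1·log(0.0154) − log Q = -1.8125 − (-0.6588) = -1.1537; log[Cu⁺] = -1.1537 / 3 = -0.3846; [Cu⁺] = 10^(-0.3846) ≈ 0.41 M.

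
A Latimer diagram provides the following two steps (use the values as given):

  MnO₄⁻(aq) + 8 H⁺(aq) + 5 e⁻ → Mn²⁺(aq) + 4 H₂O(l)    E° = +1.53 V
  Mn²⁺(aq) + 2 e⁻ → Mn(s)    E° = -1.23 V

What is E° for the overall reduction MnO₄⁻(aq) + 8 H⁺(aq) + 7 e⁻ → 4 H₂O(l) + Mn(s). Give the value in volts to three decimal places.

Adding the free-energy changes (−nFE°) of the two steps gives −n₃FE°₃ = −n₁FE°₁ − n₂FE°₂.
E°₃ = (5×+1.53 + 2×-1.23) / 7 = (+5.190) / 7 = +0.741 V.

+0.741 V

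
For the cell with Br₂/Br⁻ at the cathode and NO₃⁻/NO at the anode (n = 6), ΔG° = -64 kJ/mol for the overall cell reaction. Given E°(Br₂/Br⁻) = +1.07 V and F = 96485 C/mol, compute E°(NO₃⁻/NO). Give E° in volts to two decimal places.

+0.96 V

E°cell = −ΔG°/(nF) = −(-64×10³)/((6)(96485)) = +0.111 V.
Since Br₂/Br⁻ is the cathode and NO₃⁻/NO the anode, E°cell = E°(Br₂/Br⁻) − E°(NO₃⁻/NO).
So E°(NO₃⁻/NO) = E°(Br₂/Br⁻) − E°cell = (+1.07) − (+0.111) = +0.96 V.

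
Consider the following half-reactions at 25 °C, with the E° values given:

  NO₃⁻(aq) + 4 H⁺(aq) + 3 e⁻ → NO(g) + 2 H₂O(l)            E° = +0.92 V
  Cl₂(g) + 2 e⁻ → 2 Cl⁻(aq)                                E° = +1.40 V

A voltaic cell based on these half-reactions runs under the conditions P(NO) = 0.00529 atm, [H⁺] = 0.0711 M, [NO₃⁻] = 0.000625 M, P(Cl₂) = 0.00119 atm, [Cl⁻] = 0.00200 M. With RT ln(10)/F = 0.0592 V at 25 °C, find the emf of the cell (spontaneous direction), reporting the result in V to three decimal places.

+0.662 V

Cl₂/Cl⁻ is the cathode (higher E°), NO₃⁻/NO the anode: E°cell = +1.40 − (+0.92) = +0.48 V, n = 6.
Overall: 3 Cl₂(g) + 2 NO(g) + 4 H₂O(l) → 6 Cl⁻(aq) + 2 NO₃⁻(aq) + 8 H⁺(aq)
Q = [Cl⁻]^6·[NO₃⁻]^2·[H⁺]^8 / (P(Cl₂)^3·P(NO)^2); log Q = -18.461.
E = E° − (0.0592/n) log Q = +0.48 − (0.0592/6)(-18.461) = +0.662 V.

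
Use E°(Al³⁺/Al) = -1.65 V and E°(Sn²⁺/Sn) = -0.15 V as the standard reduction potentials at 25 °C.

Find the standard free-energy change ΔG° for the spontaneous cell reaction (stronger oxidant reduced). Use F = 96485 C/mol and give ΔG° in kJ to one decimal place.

-868.4 kJ

Sn²⁺/Sn (E° = -0.15 V) is the cathode; Al³⁺/Al (E° = -1.65 V) is the anode, so E°cell = +1.50 V.
Balancing electrons gives n = 6 (lcm of 2 and 3).
ΔG° = −nFE° = −(6)(96485)(+1.50) = -868,365 J = -868.4 kJ.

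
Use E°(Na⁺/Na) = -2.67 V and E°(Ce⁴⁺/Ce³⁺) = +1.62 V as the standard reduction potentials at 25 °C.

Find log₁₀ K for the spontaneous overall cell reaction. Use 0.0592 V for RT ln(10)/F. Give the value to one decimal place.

72.5

Cathode: Ce⁴⁺/Ce³⁺; anode: Na⁺/Na. E°cell = +4.29 V, n = 1.
log K = nE°cell / 0.0592 = (1)(+4.29) / 0.0592 = 72.5.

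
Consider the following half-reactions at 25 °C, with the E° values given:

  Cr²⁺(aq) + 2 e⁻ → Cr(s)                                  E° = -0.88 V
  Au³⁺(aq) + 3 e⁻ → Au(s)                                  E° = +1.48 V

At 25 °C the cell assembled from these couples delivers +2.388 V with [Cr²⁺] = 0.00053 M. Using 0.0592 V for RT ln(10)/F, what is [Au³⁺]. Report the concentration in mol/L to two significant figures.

0.00032 M

Au³⁺/Au is the cathode, Cr²⁺/Cr the anode: E°cell = +2.36 V, n = 6.
Overall reaction: 2 Au³⁺(aq) + 3 Cr(s) → 2 Au(s) + 3 Cr²⁺(aq); Q = [Cr²⁺]^3/[Au³⁺]^2.
From E = E° − (0.0592/n) log Q: log Q = (E° − E)·n/0.0592 = (+2.36 − (+2.388))·6/0.0592 = -2.8378.
So 2·log[Au³⁺] = 3·log(0.00053) − log Q = -9.8272 − (-2.8378) = -6.9894; log[Au³⁺] = -6.9894 / 2 = -3.4947; [Au³⁺] = 10^(-3.4947) ≈ 0.00032 M.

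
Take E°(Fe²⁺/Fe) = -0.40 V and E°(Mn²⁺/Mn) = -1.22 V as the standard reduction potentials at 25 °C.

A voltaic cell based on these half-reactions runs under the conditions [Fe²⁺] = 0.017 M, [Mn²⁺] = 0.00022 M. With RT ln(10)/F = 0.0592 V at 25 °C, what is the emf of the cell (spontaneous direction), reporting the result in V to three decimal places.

+0.876 V

Fe²⁺/Fe is the cathode (higher E°), Mn²⁺/Mn the anode: E°cell = -0.40 − (-1.22) = +0.82 V, n = 2.
Overall: Fe²⁺(aq) + Mn(s) → Fe(s) + Mn²⁺(aq)
Q = [Mn²⁺] / ([Fe²⁺]); log Q = -1.888.
E = E° − (0.0592/n) log Q = +0.82 − (0.0592/2)(-1.888) = +0.876 V.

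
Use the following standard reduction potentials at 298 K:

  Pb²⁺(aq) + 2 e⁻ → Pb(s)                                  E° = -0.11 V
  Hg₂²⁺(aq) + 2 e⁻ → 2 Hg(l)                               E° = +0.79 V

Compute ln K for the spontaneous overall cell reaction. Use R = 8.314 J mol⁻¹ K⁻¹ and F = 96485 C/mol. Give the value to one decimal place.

70.1

Cathode: Hg₂²⁺/Hg; anode: Pb²⁺/Pb. E°cell = (+0.79) − (-0.11) = +0.90 V, with n = 2.
ΔG° = −nFE° = −RT ln K, so ln K = nFE°/(RT) = (2)(96485)(+0.90) / ((8.314)(298)) = 70.098.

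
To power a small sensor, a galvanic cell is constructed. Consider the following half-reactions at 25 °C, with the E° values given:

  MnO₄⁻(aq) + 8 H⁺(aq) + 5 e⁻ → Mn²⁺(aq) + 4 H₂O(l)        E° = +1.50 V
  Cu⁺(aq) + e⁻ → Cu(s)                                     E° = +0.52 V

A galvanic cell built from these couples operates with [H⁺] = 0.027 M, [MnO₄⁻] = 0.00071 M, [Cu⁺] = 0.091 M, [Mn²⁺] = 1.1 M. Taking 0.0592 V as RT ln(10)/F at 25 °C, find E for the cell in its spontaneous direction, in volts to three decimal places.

+0.855 V

MnO₄⁻/Mn²⁺ is the cathode (higher E°), Cu⁺/Cu the anode: E°cell = +1.50 − (+0.52) = +0.98 V, n = 5.
Overall: MnO₄⁻(aq) + 8 H⁺(aq) + 5 Cu(s) → Mn²⁺(aq) + 4 H₂O(l) + 5 Cu⁺(aq)
Q = [Mn²⁺]·[Cu⁺]^5 / ([MnO₄⁻]·[H⁺]^8); log Q = 10.534.
E = E° − (0.0592/n) log Q = +0.98 − (0.0592/5)(10.534) = +0.855 V.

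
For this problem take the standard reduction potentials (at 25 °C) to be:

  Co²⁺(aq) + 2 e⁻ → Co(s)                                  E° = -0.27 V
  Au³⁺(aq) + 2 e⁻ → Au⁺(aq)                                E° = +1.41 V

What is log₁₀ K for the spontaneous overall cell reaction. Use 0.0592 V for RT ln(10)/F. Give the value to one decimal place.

56.8

Cathode: Au³⁺/Au⁺; anode: Co²⁺/Co. E°cell = +1.68 V, n = 2.
log K = nE°cell / 0.0592 = (2)(+1.68) / 0.0592 = 56.8.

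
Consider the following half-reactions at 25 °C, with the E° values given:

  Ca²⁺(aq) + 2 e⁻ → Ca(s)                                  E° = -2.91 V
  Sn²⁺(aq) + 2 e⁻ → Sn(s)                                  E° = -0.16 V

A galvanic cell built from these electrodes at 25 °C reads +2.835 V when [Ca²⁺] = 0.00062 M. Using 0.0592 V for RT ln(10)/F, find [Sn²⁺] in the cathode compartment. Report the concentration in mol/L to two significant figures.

Sn²⁺/Sn is the cathode, Ca²⁺/Ca the anode: E°cell = +2.75 V, n = 2.
Overall reaction: Sn²⁺(aq) + Ca(s) → Sn(s) + Ca²⁺(aq); Q = [Ca²⁺]^1/[Sn²⁺]^1.
From E = E° − (0.0592/n) log Q: log Q = (E° − E)·n/0.0592 = (+2.75 − (+2.835))·2/0.0592 = -2.8716.
So 1·log[Sn²⁺] = 1·log(0.00062) − log Q = -3.2076 − (-2.8716) = -0.3360; [Sn²⁺] = 10^(-0.3360) ≈ 0.46 M.

0.46 M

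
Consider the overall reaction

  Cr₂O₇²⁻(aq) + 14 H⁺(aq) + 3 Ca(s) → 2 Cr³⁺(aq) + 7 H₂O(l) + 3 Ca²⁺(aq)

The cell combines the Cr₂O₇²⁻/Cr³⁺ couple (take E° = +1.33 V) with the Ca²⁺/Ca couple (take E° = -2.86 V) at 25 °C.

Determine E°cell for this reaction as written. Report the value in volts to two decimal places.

+4.19 V

The Cr₂O₇²⁻/Cr³⁺ couple has the higher reduction potential, so it is the cathode; Ca²⁺/Ca is oxidised at the anode.
E°cell = E°(cathode) − E°(anode) = (+1.33) − (-2.86) = +4.19 V.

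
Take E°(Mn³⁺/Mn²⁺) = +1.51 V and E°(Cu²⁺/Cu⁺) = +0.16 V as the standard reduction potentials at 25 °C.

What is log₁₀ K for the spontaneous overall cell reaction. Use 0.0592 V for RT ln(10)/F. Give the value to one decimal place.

Cathode: Mn³⁺/Mn²⁺; anode: Cu²⁺/Cu⁺. E°cell = +1.35 V, n = 1.
log K = nE°cell / 0.0592 = (1)(+1.35) / 0.0592 = 22.8.

22.8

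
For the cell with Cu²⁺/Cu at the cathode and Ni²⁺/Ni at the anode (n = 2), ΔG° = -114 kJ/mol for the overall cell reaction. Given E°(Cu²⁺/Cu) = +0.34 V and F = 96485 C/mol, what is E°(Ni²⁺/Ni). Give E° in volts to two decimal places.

E°cell = −ΔG°/(nF) = −(-114×10³)/((2)(96485)) = +0.591 V.
Since Cu²⁺/Cu is the cathode and Ni²⁺/Ni the anode, E°cell = E°(Cu²⁺/Cu) − E°(Ni²⁺/Ni).
So E°(Ni²⁺/Ni) = E°(Cu²⁺/Cu) − E°cell = (+0.34) − (+0.591) = -0.25 V.

-0.25 V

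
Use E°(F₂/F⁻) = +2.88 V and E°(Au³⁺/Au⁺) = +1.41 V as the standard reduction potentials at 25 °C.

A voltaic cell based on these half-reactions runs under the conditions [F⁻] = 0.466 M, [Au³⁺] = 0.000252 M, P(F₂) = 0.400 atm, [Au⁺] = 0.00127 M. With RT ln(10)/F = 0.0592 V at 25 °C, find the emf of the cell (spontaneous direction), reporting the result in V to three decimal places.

+1.499 V

F₂/F⁻ is the cathode (higher E°), Au³⁺/Au⁺ the anode: E°cell = +2.88 − (+1.41) = +1.47 V, n = 2.
Overall: F₂(g) + Au⁺(aq) → 2 F⁻(aq) + Au³⁺(aq)
Q = [F⁻]^2·[Au³⁺] / (P(F₂)·[Au⁺]); log Q = -0.968.
E = E° − (0.0592/n) log Q = +1.47 − (0.0592/2)(-0.968) = +1.499 V.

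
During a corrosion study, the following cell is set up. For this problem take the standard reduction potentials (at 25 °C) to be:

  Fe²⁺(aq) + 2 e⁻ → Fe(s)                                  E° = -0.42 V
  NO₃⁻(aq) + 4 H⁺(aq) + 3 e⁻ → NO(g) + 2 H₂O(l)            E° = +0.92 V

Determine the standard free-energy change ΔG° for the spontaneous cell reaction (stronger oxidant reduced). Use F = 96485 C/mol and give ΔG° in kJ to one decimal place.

NO₃⁻/NO (E° = +0.92 V) is the cathode; Fe²⁺/Fe (E° = -0.42 V) is the anode, so E°cell = +1.34 V.
Balancing electrons gives n = 6 (lcm of 3 and 2).
ΔG° = −nFE° = −(6)(96485)(+1.34) = -775,739 J = -775.7 kJ.

-775.7 kJ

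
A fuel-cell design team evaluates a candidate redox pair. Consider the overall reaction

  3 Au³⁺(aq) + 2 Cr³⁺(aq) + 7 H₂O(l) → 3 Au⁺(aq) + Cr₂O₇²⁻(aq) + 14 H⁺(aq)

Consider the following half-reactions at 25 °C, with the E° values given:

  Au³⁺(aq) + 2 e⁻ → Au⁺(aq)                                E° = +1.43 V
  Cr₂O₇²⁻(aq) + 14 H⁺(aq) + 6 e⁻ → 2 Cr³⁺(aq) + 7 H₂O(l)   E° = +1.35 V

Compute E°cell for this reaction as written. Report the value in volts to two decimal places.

The Au³⁺/Au⁺ couple has the higher reduction potential, so it is the cathode; Cr₂O₇²⁻/Cr³⁺ is oxidised at the anode.
E°cell = E°(cathode) − E°(anode) = (+1.43) − (+1.35) = +0.08 V.
Since E°cell > 0, the reaction is spontaneous under standard conditions.

+0.08 V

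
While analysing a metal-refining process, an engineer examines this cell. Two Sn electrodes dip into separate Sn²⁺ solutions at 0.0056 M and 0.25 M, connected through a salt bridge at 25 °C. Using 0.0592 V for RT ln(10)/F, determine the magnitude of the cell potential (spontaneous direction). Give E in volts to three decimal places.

For a concentration cell E°cell = 0. The 0.25 M side is the cathode (reduction is favoured where [Sn²⁺] is higher).
With n = 2, E = −(0.0592/2) log([Sn²⁺]ₐₙ/[Sn²⁺]꜀ₐₜ) = −(0.0592/2) log(0.0056/0.25) = −(0.0592/2)(-1.650) = +0.049 V.

+0.049 V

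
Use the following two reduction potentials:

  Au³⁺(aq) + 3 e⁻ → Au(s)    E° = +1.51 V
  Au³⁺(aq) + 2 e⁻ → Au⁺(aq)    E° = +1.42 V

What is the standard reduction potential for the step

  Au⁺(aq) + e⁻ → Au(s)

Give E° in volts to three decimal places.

Sequential free energies add, so n₃E°₃ = n₁E°₁ + n₂E°₂.
With n₃ = 3, and the known step contributing 2×(+1.42) V, the unknown satisfies 1·E° = 3×(+1.51) − 2×(+1.42) = +1.690.
E° = +1.690 / 1 = +1.690 V.

+1.690 V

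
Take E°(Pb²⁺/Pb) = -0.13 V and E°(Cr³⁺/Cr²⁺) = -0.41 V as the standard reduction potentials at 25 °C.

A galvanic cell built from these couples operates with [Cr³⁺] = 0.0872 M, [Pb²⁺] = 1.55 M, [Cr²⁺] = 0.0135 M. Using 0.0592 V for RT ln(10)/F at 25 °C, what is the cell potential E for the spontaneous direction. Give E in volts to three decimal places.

+0.238 V

Pb²⁺/Pb is the cathode (higher E°), Cr³⁺/Cr²⁺ the anode: E°cell = -0.13 − (-0.41) = +0.28 V, n = 2.
Overall: Pb²⁺(aq) + 2 Cr²⁺(aq) → Pb(s) + 2 Cr³⁺(aq)
Q = [Cr³⁺]^2 / ([Pb²⁺]·[Cr²⁺]^2); log Q = 1.430.
E = E° − (0.0592/n) log Q = +0.28 − (0.0592/2)(1.430) = +0.238 V.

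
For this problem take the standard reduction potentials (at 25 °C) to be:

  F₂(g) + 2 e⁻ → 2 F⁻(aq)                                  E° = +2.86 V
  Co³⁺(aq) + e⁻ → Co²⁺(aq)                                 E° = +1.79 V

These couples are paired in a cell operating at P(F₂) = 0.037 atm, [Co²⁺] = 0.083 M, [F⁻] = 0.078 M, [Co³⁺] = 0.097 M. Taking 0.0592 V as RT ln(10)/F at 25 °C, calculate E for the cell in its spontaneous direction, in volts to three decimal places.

+1.089 V

F₂/F⁻ is the cathode (higher E°), Co³⁺/Co²⁺ the anode: E°cell = +2.86 − (+1.79) = +1.07 V, n = 2.
Overall: F₂(g) + 2 Co²⁺(aq) → 2 F⁻(aq) + 2 Co³⁺(aq)
Q = [F⁻]^2·[Co³⁺]^2 / (P(F₂)·[Co²⁺]^2); log Q = -0.649.
E = E° − (0.0592/n) log Q = +1.07 − (0.0592/2)(-0.649) = +1.089 V.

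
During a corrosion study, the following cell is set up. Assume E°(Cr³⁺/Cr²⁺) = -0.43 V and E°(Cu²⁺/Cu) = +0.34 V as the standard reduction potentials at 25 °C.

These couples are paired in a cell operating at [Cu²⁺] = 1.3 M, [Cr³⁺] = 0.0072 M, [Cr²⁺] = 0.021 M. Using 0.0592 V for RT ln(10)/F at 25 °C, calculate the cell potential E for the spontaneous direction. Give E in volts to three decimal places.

+0.801 V

Cu²⁺/Cu is the cathode (higher E°), Cr³⁺/Cr²⁺ the anode: E°cell = +0.34 − (-0.43) = +0.77 V, n = 2.
Overall: Cu²⁺(aq) + 2 Cr²⁺(aq) → Cu(s) + 2 Cr³⁺(aq)
Q = [Cr³⁺]^2 / ([Cu²⁺]·[Cr²⁺]^2); log Q = -1.044.
E = E° − (0.0592/n) log Q = +0.77 − (0.0592/2)(-1.044) = +0.801 V.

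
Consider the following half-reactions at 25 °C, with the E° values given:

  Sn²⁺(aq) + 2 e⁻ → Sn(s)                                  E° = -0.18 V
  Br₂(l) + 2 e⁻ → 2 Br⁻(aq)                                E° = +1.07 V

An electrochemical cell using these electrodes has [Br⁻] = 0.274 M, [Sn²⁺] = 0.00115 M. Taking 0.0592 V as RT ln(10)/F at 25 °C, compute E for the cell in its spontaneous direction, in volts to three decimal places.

+1.370 V

Br₂/Br⁻ is the cathode (higher E°), Sn²⁺/Sn the anode: E°cell = +1.07 − (-0.18) = +1.25 V, n = 2.
Overall: Br₂(l) + Sn(s) → 2 Br⁻(aq) + Sn²⁺(aq)
Q = [Br⁻]^2·[Sn²⁺]; log Q = -4.064.
E = E° − (0.0592/n) log Q = +1.25 − (0.0592/2)(-4.064) = +1.370 V.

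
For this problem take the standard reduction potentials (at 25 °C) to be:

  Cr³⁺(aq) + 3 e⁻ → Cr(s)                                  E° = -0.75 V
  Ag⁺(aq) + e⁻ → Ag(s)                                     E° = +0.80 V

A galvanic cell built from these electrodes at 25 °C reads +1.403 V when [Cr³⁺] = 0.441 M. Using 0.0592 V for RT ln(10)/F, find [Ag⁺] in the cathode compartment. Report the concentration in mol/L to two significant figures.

0.0025 M

Ag⁺/Ag is the cathode, Cr³⁺/Cr the anode: E°cell = +1.55 V, n = 3.
Overall reaction: 3 Ag⁺(aq) + Cr(s) → 3 Ag(s) + Cr³⁺(aq); Q = [Cr³⁺]^1/[Ag⁺]^3.
From E = E° − (0.0592/n) log Q: log Q = (E° − E)·n/0.0592 = (+1.55 − (+1.403))·3/0.0592 = 7.4493.
So 3·log[Ag⁺] = 1·log(0.441) − log Q = -0.3556 − (7.4493) = -7.8049; log[Ag⁺] = -7.8049 / 3 = -2.6016; [Ag⁺] = 10^(-2.6016) ≈ 0.0025 M.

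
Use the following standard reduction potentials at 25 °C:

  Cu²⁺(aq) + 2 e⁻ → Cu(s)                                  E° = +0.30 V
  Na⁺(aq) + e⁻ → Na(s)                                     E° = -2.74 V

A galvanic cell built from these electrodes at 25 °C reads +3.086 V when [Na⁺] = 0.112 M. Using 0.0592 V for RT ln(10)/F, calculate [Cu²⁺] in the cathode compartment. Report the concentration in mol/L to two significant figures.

Cu²⁺/Cu is the cathode, Na⁺/Na the anode: E°cell = +3.04 V, n = 2.
Overall reaction: Cu²⁺(aq) + 2 Na(s) → Cu(s) + 2 Na⁺(aq); Q = [Na⁺]^2/[Cu²⁺]^1.
From E = E° − (0.0592/n) log Q: log Q = (E° − E)·n/0.0592 = (+3.04 − (+3.086))·2/0.0592 = -1.5541.
So 1·log[Cu²⁺] = 2·log(0.112) − log Q = -1.9016 − (-1.5541) = -0.3475; [Cu²⁺] = 10^(-0.3475) ≈ 0.45 M.

0.45 M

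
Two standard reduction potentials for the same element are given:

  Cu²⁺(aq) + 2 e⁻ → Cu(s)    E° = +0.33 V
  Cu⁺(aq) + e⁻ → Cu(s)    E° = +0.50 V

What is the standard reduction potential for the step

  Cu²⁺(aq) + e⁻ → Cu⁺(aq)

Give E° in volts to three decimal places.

Sequential free energies add, so n₃E°₃ = n₁E°₁ + n₂E°₂.
With n₃ = 2, and the known step contributing 1×(+0.50) V, the unknown satisfies 1·E° = 2×(+0.33) − 1×(+0.50) = +0.160.
E° = +0.160 / 1 = +0.160 V.

+0.160 V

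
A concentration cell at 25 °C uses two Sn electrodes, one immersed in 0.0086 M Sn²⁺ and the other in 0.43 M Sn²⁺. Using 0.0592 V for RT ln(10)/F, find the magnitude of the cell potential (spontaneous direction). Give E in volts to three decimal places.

For a concentration cell E°cell = 0. The 0.43 M side is the cathode (reduction is favoured where [Sn²⁺] is higher).
With n = 2, E = −(0.0592/2) log([Sn²⁺]ₐₙ/[Sn²⁺]꜀ₐₜ) = −(0.0592/2) log(0.0086/0.43) = −(0.0592/2)(-1.699) = +0.050 V.

+0.050 V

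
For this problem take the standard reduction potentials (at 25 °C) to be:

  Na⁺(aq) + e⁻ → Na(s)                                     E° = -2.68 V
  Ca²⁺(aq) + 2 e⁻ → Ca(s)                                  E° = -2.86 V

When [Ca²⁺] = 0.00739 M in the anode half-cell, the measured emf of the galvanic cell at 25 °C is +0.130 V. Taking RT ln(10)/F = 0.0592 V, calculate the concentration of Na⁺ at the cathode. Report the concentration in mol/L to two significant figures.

0.012 M

Na⁺/Na is the cathode, Ca²⁺/Ca the anode: E°cell = +0.18 V, n = 2.
Overall reaction: 2 Na⁺(aq) + Ca(s) → 2 Na(s) + Ca²⁺(aq); Q = [Ca²⁺]^1/[Na⁺]^2.
From E = E° − (0.0592/n) log Q: log Q = (E° − E)·n/0.0592 = (+0.18 − (+0.130))·2/0.0592 = 1.6892.
So 2·log[Na⁺] = 1·log(0.00739) − log Q = -2.1314 − (1.6892) = -3.8206; log[Na⁺] = -3.8206 / 2 = -1.9103; [Na⁺] = 10^(-1.9103) ≈ 0.012 M.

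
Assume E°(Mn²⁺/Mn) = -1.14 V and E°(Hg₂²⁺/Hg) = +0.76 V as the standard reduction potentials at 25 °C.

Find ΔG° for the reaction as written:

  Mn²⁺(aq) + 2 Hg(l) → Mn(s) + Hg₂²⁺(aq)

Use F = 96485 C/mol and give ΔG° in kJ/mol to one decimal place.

+366.6 kJ/mol

As written, Mn²⁺/Mn is reduced (cathode) and Hg₂²⁺/Hg is oxidised (anode), so E°cell = (-1.14) − (+0.76) = -1.90 V.
Balancing electrons gives n = 2.
ΔG° = −nFE° = −(2)(96485)(-1.90) = 366,643 J = +366.6 kJ/mol.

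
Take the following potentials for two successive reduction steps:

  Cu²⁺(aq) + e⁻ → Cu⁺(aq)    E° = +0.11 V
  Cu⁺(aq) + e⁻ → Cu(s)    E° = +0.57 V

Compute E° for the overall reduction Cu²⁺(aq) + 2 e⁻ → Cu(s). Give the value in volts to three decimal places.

Since ΔG° = −nFE° is additive over sequential reductions, n₃E°₃ = n₁E°₁ + n₂E°₂.
E°₃ = (1×+0.11 + 1×+0.57) / 2 = (+0.680) / 2 = +0.340 V.

+0.340 V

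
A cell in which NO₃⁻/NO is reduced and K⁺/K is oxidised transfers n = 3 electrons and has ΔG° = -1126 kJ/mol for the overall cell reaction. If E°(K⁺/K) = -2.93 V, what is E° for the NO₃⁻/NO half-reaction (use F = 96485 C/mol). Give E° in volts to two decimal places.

+0.96 V

E°cell = −ΔG°/(nF) = −(-1126×10³)/((3)(96485)) = +3.890 V.
Since NO₃⁻/NO is the cathode and K⁺/K the anode, E°cell = E°(NO₃⁻/NO) − E°(K⁺/K).
So E°(NO₃⁻/NO) = E°cell + E°(K⁺/K) = +3.890 + (-2.93) = +0.96 V.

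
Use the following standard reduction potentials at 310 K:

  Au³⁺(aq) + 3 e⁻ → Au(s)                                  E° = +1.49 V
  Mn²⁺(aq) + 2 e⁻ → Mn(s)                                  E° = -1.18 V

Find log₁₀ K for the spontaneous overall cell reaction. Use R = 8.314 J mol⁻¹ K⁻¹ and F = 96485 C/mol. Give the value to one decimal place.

260.5

Cathode: Au³⁺/Au; anode: Mn²⁺/Mn. E°cell = (+1.49) − (-1.18) = +2.67 V, with n = 6.
ΔG° = −nFE° = −RT ln K, so ln K = nFE°/(RT) = (6)(96485)(+2.67) / ((8.314)(310)) = 599.723.
log₁₀ K = 599.723 / ln 10 = 260.5.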